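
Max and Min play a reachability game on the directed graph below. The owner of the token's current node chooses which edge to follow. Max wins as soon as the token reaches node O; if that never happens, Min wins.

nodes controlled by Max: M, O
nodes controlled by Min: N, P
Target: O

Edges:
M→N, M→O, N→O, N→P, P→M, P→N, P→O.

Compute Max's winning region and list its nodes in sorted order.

M, O

A0 = {O}
A1: add {M} — M (Max) has M→O.
A2 = A1; e.g. N (Min) can still go to P. Fixed point.
Max's winning region = {M, O}.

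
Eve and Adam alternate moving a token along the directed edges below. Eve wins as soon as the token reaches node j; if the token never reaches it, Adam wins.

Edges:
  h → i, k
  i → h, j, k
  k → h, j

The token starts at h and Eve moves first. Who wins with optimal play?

Track states (vertex, player-to-move).
A0 = {(j,Eve), (j,Adam)}
A1: add {(i,Eve), (k,Eve)}.
A2: add {(h,Adam)}.
A3 = A2; e.g. (h,Eve) stays out. (h,Eve) never enters ⇒ Adam avoids the target.

Adam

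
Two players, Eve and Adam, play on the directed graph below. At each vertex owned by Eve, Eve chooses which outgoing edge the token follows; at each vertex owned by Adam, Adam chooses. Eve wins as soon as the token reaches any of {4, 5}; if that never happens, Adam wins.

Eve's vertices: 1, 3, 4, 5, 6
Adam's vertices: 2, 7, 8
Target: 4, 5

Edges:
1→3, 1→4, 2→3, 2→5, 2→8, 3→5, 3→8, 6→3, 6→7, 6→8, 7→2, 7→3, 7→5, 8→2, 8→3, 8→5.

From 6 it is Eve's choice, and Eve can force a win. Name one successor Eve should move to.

3

A0 = {4, 5}
A1: add {1, 3} — 1 (Eve) has 1→4; 3 (Eve) has 3→5.
A2: add {6} — 6 (Eve) has 6→3.
A3 = A2; e.g. 2 (Adam) can still go to 8. Fixed point.
From 6, successor 3 is in the attractor (rank 1); the other successors 7, 8 are not.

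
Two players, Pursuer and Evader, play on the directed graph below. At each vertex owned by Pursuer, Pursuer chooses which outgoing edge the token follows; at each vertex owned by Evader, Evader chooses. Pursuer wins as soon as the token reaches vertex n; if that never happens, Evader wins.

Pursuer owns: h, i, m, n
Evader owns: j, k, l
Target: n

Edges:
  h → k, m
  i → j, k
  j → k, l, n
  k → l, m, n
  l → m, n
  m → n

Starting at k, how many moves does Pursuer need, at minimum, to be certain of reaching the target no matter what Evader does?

3

A0 = {n}
A1: add {m} — m (Pursuer) has m→n.
A2: add {h, l} — h (Pursuer) has h→m; l (Evader): all of {m, n} already in.
A3: add {k} — k (Evader): all of {l, m, n} already in.
k enters the attractor at level 3, so Pursuer can force the target in 3 moves from there.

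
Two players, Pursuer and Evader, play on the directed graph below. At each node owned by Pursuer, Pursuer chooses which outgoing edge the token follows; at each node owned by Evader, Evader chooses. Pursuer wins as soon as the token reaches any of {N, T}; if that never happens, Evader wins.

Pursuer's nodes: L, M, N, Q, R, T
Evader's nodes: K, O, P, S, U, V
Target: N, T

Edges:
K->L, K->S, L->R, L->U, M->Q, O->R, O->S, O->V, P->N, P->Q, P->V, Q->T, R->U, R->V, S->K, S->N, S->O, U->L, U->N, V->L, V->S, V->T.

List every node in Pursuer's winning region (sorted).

M, N, Q, T

A0 = {N, T}
A1: add {Q} — Q (Pursuer) has Q→T.
A2: add {M} — M (Pursuer) has M→Q.
A3 = A2; e.g. K (Evader) can still go to L. Fixed point.
Pursuer's winning region = {M, N, Q, T}.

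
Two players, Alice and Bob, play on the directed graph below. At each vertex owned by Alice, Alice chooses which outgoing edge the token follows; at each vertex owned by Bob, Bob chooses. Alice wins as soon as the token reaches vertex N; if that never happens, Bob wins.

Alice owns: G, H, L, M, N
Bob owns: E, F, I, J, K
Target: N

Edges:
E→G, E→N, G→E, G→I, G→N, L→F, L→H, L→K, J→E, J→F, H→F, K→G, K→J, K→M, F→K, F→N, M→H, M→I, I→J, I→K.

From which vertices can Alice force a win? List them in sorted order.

A0 = {N}
A1: add {G} — G (Alice) has G→N.
A2: add {E} — E (Bob): all of {G, N} already in.
A3 = A2; e.g. F (Bob) can still go to K. Fixed point.
Alice's winning region = {E, G, N}.

E, G, N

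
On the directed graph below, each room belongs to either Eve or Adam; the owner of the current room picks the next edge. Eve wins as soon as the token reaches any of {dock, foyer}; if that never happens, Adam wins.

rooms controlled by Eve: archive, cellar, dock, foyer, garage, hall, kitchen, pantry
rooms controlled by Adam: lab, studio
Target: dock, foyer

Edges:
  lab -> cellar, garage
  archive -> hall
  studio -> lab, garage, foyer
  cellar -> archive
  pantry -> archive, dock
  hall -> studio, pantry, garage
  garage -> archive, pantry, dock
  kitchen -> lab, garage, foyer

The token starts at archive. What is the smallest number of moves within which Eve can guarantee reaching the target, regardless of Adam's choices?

A0 = {dock, foyer}
A1: add {garage, kitchen, pantry} — pantry (Eve) has pantry→dock; garage (Eve) has garage→dock; kitchen (Eve) has kitchen→foyer.
A2: add {hall} — hall (Eve) has hall→pantry.
A3: add {archive} — archive (Eve) has archive→hall.
archive enters the attractor at level 3, so Eve can force the target in 3 moves from there.

3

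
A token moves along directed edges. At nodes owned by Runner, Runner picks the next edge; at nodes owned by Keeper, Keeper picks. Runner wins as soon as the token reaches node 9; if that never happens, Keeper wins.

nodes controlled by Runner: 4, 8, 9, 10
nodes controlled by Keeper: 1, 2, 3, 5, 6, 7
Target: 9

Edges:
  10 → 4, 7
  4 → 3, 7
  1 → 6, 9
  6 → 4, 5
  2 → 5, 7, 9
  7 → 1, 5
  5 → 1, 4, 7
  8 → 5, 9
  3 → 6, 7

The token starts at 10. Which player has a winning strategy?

Keeper

A0 = {9}
A1: add {8} — 8 (Runner) has 8→9.
A2 = A1; e.g. 1 (Keeper) can still go to 6. Fixed point.
10 never enters the attractor, so Keeper can avoid the target forever.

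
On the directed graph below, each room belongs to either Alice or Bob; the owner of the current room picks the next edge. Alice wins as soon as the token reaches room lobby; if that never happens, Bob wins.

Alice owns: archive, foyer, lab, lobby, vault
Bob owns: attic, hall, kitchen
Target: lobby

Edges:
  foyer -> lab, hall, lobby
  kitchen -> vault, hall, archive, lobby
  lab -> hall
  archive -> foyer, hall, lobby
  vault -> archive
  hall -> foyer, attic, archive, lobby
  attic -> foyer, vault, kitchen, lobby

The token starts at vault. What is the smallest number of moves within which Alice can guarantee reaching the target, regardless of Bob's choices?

A0 = {lobby}
A1: add {archive, foyer} — foyer (Alice) has foyer→lobby; archive (Alice) has archive→lobby.
A2: add {vault} — vault (Alice) has vault→archive.
A3 = A2; e.g. lab (Alice) has no edge into A2. Fixed point.
vault enters the attractor at level 2, so Alice can force the target in 2 moves from there.

2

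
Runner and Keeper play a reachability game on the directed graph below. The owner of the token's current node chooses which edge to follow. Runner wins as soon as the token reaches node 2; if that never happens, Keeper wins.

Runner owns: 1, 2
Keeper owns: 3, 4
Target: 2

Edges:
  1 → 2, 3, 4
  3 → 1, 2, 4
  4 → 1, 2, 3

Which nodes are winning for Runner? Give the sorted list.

1, 2

A0 = {2}
A1: add {1} — 1 (Runner) has 1→2.
A2 = A1; e.g. 3 (Keeper) can still go to 4. Fixed point.
Runner's winning region = {1, 2}.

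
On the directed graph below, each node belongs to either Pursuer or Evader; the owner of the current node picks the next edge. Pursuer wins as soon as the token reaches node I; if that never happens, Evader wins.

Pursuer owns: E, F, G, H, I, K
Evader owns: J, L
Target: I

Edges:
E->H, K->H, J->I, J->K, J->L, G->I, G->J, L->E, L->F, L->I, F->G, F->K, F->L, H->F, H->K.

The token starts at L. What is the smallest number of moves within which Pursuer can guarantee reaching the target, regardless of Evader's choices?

5

A0 = {I}
A1: add {G} — G (Pursuer) has G→I.
A2: add {F} — F (Pursuer) has F→G.
A3: add {H} — H (Pursuer) has H→F.
A4: add {E, K} — E (Pursuer) has E→H; K (Pursuer) has K→H.
A5: add {L} — L (Evader): all of {E, F, I} already in.
L enters the attractor at level 5, so Pursuer can force the target in 5 moves from there.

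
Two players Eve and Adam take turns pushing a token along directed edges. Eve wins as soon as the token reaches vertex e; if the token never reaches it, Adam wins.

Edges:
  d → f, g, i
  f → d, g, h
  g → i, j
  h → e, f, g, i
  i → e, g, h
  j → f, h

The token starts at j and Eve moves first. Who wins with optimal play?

Track states (vertex, player-to-move).
A0 = {(e,Eve), (e,Adam)}
A1: add {(h,Eve), (i,Eve)}.
A2 = A1; e.g. (d,Eve) stays out. (j,Eve) never enters ⇒ Adam avoids the target.

Adam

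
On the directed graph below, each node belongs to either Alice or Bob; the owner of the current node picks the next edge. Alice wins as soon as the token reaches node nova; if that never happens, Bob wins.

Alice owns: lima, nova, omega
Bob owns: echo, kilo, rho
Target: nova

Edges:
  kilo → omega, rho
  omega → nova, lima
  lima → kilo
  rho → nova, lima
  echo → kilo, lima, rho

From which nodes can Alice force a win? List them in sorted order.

A0 = {nova}
A1: add {omega} — omega (Alice) has omega→nova.
A2 = A1; e.g. kilo (Bob) can still go to rho. Fixed point.
Alice's winning region = {nova, omega}.

nova, omega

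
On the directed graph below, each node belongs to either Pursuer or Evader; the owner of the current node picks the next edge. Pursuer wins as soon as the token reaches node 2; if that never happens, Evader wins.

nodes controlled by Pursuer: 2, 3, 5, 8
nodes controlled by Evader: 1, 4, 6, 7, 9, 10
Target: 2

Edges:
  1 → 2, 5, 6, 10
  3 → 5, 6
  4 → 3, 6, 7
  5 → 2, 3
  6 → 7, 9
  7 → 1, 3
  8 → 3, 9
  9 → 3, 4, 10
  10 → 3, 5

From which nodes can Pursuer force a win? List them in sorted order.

2, 3, 5, 8, 10

A0 = {2}
A1: add {5} — 5 (Pursuer) has 5→2.
A2: add {3} — 3 (Pursuer) has 3→5.
A3: add {8, 10} — 8 (Pursuer) has 8→3; 10 (Evader): all of {3, 5} already in.
A4 = A3; e.g. 1 (Evader) can still go to 6. Fixed point.
Pursuer's winning region = {2, 3, 5, 8, 10}.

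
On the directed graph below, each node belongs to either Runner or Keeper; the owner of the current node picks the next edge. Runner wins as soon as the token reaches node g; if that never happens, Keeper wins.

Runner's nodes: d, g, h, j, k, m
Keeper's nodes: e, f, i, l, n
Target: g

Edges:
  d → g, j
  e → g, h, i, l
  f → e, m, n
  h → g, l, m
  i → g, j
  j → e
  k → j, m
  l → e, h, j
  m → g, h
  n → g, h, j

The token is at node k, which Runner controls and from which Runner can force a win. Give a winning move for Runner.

m

A0 = {g}
A1: add {d, h, m} — d (Runner) has d→g; h (Runner) has h→g; m (Runner) has m→g.
A2: add {k} — k (Runner) has k→m.
A3 = A2; e.g. e (Keeper) can still go to i. Fixed point.
From k, successor m is in the attractor (rank 1); the other successor j is not.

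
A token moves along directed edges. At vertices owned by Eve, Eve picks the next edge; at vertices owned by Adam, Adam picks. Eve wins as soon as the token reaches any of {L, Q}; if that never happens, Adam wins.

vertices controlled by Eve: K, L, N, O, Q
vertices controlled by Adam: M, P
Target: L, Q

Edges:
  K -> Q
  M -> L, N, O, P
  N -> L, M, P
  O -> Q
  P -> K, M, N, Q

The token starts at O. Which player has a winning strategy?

Eve

A0 = {L, Q}
A1: add {K, N, O} — K (Eve) has K→Q; N (Eve) has N→L; O (Eve) has O→Q.
A2 = A1; e.g. M (Adam) can still go to P. Fixed point.
O ∈ A1, so Eve can force the target.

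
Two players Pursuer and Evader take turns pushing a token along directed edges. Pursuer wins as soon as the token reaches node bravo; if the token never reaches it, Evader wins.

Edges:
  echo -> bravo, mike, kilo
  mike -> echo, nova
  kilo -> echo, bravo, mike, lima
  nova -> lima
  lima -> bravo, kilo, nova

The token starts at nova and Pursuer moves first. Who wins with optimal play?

Evader

Track states (vertex, player-to-move).
A0 = {(bravo,Pursuer), (bravo,Evader)}
A1: add {(echo,Pursuer), (kilo,Pursuer), (lima,Pursuer)}.
A2: add {(nova,Evader)}.
A3: add {(mike,Pursuer)}.
A4: add {(echo,Evader), (kilo,Evader)}.
A5 = A4; e.g. (mike,Evader) stays out. (nova,Pursuer) never enters ⇒ Evader avoids the target.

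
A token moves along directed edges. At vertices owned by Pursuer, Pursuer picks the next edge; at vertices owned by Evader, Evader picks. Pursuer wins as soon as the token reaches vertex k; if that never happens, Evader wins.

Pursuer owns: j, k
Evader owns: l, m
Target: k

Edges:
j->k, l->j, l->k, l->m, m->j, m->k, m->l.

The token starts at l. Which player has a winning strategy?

Evader

A0 = {k}
A1: add {j} — j (Pursuer) has j→k.
A2 = A1; e.g. l (Evader) can still go to m. Fixed point.
l never enters the attractor, so Evader can avoid the target forever.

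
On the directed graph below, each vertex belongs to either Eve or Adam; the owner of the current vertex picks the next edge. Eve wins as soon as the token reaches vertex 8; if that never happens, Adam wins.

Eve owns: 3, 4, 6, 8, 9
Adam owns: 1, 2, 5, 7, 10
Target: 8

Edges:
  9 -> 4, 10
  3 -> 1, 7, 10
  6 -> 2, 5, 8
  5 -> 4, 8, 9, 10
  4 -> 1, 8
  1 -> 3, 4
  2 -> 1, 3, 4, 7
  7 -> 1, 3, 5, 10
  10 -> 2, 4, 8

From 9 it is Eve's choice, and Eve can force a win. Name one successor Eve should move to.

A0 = {8}
A1: add {4, 6} — 4 (Eve) has 4→8; 6 (Eve) has 6→8.
A2: add {9} — 9 (Eve) has 9→4.
A3 = A2; e.g. 1 (Adam) can still go to 3. Fixed point.
From 9, successor 4 is in the attractor (rank 1); the other successor 10 is not.

4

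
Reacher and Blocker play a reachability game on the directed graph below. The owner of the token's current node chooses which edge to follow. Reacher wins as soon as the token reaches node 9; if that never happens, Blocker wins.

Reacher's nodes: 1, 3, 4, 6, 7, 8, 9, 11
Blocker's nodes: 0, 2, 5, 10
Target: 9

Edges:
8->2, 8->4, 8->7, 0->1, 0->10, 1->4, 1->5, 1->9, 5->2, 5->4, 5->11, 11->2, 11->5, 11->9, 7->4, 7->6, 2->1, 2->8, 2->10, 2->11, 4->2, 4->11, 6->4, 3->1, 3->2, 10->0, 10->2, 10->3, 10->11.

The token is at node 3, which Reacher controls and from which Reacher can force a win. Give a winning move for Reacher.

1

A0 = {9}
A1: add {1, 11} — 1 (Reacher) has 1→9; 11 (Reacher) has 11→9.
A2: add {3, 4} — 3 (Reacher) has 3→1; 4 (Reacher) has 4→11.
A3: add {6, 7, 8} — 6 (Reacher) has 6→4; 7 (Reacher) has 7→4; 8 (Reacher) has 8→4.
A4 = A3; e.g. 0 (Blocker) can still go to 10. Fixed point.
From 3, successor 1 is in the attractor (rank 1); the other successor 2 is not.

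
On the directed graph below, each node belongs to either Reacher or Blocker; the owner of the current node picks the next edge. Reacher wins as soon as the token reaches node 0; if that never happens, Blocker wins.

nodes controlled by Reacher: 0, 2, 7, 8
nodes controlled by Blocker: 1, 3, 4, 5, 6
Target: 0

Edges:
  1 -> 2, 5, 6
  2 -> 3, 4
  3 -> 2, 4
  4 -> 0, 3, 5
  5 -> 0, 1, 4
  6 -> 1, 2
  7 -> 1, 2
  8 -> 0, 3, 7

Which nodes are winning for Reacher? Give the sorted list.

A0 = {0}
A1: add {8} — 8 (Reacher) has 8→0.
A2 = A1; e.g. 1 (Blocker) can still go to 2. Fixed point.
Reacher's winning region = {0, 8}.

0, 8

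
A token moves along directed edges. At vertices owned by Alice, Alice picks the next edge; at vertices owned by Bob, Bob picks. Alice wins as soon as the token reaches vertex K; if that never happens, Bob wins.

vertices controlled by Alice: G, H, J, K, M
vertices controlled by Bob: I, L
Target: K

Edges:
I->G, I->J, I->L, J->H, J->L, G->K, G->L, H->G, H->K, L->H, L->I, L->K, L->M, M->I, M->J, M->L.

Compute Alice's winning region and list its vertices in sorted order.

G, H, J, K, M

A0 = {K}
A1: add {G, H} — G (Alice) has G→K; H (Alice) has H→K.
A2: add {J} — J (Alice) has J→H.
A3: add {M} — M (Alice) has M→J.
A4 = A3; e.g. I (Bob) can still go to L. Fixed point.
Alice's winning region = {G, H, J, K, M}.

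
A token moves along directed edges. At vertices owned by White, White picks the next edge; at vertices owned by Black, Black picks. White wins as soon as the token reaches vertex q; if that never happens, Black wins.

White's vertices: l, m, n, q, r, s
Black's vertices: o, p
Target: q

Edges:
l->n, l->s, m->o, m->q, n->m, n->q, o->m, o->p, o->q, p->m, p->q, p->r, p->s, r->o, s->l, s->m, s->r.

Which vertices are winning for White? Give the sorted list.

l, m, n, q, s

A0 = {q}
A1: add {m, n} — m (White) has m→q; n (White) has n→q.
A2: add {l, s} — l (White) has l→n; s (White) has s→m.
A3 = A2; e.g. o (Black) can still go to p. Fixed point.
White's winning region = {l, m, n, q, s}.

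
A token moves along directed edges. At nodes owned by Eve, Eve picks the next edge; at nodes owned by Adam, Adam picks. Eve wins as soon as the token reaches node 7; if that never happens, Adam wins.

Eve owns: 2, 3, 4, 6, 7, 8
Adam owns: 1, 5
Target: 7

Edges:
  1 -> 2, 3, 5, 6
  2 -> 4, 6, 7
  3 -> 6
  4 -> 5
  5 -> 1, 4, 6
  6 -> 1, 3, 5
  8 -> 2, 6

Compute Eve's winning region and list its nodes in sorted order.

A0 = {7}
A1: add {2} — 2 (Eve) has 2→7.
A2: add {8} — 8 (Eve) has 8→2.
A3 = A2; e.g. 1 (Adam) can still go to 3. Fixed point.
Eve's winning region = {2, 7, 8}.

2, 7, 8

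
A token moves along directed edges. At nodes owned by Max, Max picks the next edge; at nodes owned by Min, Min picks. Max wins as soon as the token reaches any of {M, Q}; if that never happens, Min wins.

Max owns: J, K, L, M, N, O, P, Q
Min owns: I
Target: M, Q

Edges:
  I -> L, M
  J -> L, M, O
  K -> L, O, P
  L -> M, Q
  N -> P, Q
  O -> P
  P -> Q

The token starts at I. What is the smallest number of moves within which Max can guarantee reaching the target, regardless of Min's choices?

A0 = {M, Q}
A1: add {J, L, N, P} — J (Max) has J→M; L (Max) has L→M; N (Max) has N→Q; P (Max) has P→Q.
A2: add {I, K, O} — I (Min): all of {L, M} already in; K (Max) has K→L; O (Max) has O→P.
A2 = all vertices. Fixed point.
I enters the attractor at level 2, so Max can force the target in 2 moves from there.

2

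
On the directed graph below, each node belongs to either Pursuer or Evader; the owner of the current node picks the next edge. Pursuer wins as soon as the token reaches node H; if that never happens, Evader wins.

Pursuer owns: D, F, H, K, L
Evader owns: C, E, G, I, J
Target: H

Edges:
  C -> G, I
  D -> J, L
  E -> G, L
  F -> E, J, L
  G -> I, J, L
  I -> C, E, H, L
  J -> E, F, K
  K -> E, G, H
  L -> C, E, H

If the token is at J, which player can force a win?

Evader

A0 = {H}
A1: add {K, L} — K (Pursuer) has K→H; L (Pursuer) has L→H.
A2: add {D, F} — D (Pursuer) has D→L; F (Pursuer) has F→L.
A3 = A2; e.g. C (Evader) can still go to G. Fixed point.
J never enters the attractor, so Evader can avoid the target forever.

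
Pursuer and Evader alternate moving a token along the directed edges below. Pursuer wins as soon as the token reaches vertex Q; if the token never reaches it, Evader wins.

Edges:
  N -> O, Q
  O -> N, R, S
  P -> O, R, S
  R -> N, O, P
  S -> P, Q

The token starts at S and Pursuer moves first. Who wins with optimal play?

Pursuer

Track states (vertex, player-to-move).
A0 = {(Q,Pursuer), (Q,Evader)}
A1: add {(N,Pursuer), (S,Pursuer)}.
(S,Pursuer) ∈ A1 ⇒ Pursuer forces the target.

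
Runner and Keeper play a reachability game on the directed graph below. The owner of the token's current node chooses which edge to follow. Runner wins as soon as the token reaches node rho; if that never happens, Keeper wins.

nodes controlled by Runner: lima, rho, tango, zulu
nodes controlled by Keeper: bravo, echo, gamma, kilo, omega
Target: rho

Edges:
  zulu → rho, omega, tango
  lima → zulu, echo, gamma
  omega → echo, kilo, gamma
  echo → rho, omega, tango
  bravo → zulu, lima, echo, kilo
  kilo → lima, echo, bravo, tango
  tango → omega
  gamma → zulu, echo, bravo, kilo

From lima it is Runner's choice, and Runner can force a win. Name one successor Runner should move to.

A0 = {rho}
A1: add {zulu} — zulu (Runner) has zulu→rho.
A2: add {lima} — lima (Runner) has lima→zulu.
A3 = A2; e.g. omega (Keeper) can still go to echo. Fixed point.
From lima, successor zulu is in the attractor (rank 1); the other successors echo, gamma are not.

zulu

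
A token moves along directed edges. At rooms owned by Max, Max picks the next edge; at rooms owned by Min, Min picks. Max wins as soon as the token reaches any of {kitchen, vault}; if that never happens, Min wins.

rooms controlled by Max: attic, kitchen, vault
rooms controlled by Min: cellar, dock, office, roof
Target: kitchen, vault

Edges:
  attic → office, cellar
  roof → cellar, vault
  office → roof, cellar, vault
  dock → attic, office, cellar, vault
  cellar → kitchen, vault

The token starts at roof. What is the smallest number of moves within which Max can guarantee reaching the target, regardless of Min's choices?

2

A0 = {kitchen, vault}
A1: add {cellar} — cellar (Min): all of {kitchen, vault} already in.
A2: add {attic, roof} — attic (Max) has attic→cellar; roof (Min): all of {cellar, vault} already in.
roof enters the attractor at level 2, so Max can force the target in 2 moves from there.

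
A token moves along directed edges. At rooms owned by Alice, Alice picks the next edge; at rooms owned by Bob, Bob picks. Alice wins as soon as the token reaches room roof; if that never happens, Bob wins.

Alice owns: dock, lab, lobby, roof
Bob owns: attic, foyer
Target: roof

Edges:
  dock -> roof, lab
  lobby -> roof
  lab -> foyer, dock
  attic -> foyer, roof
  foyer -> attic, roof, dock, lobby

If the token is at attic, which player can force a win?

Bob

A0 = {roof}
A1: add {dock, lobby} — dock (Alice) has dock→roof; lobby (Alice) has lobby→roof.
A2: add {lab} — lab (Alice) has lab→dock.
A3 = A2; e.g. foyer (Bob) can still go to attic. Fixed point.
attic never enters the attractor, so Bob can avoid the target forever.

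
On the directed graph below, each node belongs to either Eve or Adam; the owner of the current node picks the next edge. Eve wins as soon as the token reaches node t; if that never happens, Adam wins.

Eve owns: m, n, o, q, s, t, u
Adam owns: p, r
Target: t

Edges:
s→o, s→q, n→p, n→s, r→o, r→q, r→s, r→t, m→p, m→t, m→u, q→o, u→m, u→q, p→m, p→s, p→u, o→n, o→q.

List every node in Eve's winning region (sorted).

m, t, u

A0 = {t}
A1: add {m} — m (Eve) has m→t.
A2: add {u} — u (Eve) has u→m.
A3 = A2; e.g. n (Eve) has no edge into A2. Fixed point.
Eve's winning region = {m, t, u}.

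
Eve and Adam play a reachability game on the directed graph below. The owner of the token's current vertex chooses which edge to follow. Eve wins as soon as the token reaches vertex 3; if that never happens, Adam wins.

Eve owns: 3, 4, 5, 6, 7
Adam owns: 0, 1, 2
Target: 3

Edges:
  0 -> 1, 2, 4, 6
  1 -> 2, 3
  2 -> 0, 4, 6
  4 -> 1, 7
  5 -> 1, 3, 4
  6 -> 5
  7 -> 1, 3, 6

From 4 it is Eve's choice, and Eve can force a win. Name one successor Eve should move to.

7

A0 = {3}
A1: add {5, 7} — 5 (Eve) has 5→3; 7 (Eve) has 7→3.
A2: add {4, 6} — 4 (Eve) has 4→7; 6 (Eve) has 6→5.
A3 = A2; e.g. 0 (Adam) can still go to 1. Fixed point.
From 4, successor 7 is in the attractor (rank 1); the other successor 1 is not.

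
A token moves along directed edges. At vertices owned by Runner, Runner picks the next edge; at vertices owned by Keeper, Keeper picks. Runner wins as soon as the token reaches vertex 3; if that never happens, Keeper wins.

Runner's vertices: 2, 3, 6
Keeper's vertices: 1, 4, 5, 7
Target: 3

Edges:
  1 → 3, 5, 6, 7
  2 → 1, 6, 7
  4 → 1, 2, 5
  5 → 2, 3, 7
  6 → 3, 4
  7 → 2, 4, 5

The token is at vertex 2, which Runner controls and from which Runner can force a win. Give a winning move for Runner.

A0 = {3}
A1: add {6} — 6 (Runner) has 6→3.
A2: add {2} — 2 (Runner) has 2→6.
A3 = A2; e.g. 1 (Keeper) can still go to 5. Fixed point.
From 2, successor 6 is in the attractor (rank 1); the other successors 1, 7 are not.

6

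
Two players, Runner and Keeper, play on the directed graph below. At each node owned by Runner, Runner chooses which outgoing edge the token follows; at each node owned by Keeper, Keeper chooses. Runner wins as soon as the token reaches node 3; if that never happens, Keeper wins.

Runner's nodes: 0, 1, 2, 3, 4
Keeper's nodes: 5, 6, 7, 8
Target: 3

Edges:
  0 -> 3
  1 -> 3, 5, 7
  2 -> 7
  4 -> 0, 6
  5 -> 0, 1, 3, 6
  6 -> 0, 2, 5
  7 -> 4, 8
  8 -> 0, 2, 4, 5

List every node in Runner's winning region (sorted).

0, 1, 3, 4

A0 = {3}
A1: add {0, 1} — 0 (Runner) has 0→3; 1 (Runner) has 1→3.
A2: add {4} — 4 (Runner) has 4→0.
A3 = A2; e.g. 2 (Runner) has no edge into A2. Fixed point.
Runner's winning region = {0, 1, 3, 4}.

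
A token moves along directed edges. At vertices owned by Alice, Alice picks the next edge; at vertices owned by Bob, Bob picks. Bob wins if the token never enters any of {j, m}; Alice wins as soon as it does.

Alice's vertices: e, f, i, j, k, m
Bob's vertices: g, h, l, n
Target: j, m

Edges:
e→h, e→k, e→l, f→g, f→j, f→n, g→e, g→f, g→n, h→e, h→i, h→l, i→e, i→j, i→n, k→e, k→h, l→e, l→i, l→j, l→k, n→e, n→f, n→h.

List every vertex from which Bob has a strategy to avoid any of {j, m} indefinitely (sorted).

A0 = {j, m}
A1: add {f, i} — f (Alice) has f→j; i (Alice) has i→j.
A2 = A1; e.g. e (Alice) has no edge into A1. Fixed point.
Alice's attractor = {f, i, j, m}; Bob avoids the target exactly from the complement.

e, g, h, k, l, n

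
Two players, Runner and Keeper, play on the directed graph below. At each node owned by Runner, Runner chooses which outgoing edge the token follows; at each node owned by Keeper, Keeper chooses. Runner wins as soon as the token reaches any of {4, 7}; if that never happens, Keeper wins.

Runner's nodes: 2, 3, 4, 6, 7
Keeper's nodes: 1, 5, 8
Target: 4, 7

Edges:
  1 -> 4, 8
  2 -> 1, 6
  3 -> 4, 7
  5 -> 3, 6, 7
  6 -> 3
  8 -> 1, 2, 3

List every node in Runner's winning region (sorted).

A0 = {4, 7}
A1: add {3} — 3 (Runner) has 3→4.
A2: add {6} — 6 (Runner) has 6→3.
A3: add {2, 5} — 2 (Runner) has 2→6; 5 (Keeper): all of {3, 6, 7} already in.
A4 = A3; e.g. 1 (Keeper) can still go to 8. Fixed point.
Runner's winning region = {2, 3, 4, 5, 6, 7}.

2, 3, 4, 5, 6, 7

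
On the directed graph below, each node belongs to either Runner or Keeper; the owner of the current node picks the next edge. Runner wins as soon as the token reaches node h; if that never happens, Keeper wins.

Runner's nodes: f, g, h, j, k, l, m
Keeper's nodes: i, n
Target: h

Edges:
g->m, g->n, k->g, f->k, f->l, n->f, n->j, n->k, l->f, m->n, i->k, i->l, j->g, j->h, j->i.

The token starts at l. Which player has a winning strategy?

Keeper

A0 = {h}
A1: add {j} — j (Runner) has j→h.
A2 = A1; e.g. f (Runner) has no edge into A1. Fixed point.
l never enters the attractor, so Keeper can avoid the target forever.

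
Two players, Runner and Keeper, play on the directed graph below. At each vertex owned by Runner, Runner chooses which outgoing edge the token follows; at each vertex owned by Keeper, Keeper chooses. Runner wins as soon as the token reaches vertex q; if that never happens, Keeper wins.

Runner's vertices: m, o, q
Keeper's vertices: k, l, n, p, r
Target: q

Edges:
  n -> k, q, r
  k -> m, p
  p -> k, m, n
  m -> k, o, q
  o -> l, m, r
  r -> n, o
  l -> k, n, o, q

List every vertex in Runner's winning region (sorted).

m, o, q

A0 = {q}
A1: add {m} — m (Runner) has m→q.
A2: add {o} — o (Runner) has o→m.
A3 = A2; e.g. k (Keeper) can still go to p. Fixed point.
Runner's winning region = {m, o, q}.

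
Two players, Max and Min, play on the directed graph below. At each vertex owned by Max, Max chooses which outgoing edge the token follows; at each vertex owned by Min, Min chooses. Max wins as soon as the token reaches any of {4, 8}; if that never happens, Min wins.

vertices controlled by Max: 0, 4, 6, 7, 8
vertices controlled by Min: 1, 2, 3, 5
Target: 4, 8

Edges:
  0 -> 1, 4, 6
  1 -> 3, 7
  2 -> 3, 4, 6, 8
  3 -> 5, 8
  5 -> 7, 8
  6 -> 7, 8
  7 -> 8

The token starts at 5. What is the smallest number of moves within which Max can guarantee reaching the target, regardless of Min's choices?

2

A0 = {4, 8}
A1: add {0, 6, 7} — 0 (Max) has 0→4; 6 (Max) has 6→8; 7 (Max) has 7→8.
A2: add {5} — 5 (Min): all of {7, 8} already in.
5 enters the attractor at level 2, so Max can force the target in 2 moves from there.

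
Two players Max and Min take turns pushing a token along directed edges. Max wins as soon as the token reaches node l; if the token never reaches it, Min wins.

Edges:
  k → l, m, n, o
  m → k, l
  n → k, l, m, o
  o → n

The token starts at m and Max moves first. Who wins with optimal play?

Max

Track states (vertex, player-to-move).
A0 = {(l,Max), (l,Min)}
A1: add {(k,Max), (m,Max), (n,Max)}.
(m,Max) ∈ A1 ⇒ Max forces the target.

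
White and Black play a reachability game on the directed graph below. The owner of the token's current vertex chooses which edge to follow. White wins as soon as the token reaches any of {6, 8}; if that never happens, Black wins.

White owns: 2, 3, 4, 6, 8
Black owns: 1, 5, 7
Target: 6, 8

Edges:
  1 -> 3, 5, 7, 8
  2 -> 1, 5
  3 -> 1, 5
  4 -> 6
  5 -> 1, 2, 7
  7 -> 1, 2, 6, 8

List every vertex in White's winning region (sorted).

A0 = {6, 8}
A1: add {4} — 4 (White) has 4→6.
A2 = A1; e.g. 1 (Black) can still go to 3. Fixed point.
White's winning region = {4, 6, 8}.

4, 6, 8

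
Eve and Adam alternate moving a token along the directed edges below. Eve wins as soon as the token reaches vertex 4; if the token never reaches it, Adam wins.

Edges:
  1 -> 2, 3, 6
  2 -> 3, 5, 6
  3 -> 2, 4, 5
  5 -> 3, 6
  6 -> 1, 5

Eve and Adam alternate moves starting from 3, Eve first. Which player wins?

Track states (vertex, player-to-move).
A0 = {(4,Eve), (4,Adam)}
A1: add {(3,Eve)}.
(3,Eve) ∈ A1 ⇒ Eve forces the target.

Eve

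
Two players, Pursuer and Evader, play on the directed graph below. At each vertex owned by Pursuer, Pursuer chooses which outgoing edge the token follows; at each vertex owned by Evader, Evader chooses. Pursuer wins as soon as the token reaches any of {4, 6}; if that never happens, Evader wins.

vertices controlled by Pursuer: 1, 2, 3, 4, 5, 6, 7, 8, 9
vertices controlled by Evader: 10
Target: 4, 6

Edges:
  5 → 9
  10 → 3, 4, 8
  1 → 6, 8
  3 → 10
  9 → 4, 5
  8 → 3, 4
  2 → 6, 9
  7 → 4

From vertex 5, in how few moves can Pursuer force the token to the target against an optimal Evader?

A0 = {4, 6}
A1: add {1, 2, 7, 8, 9} — 1 (Pursuer) has 1→6; 2 (Pursuer) has 2→6; 7 (Pursuer) has 7→4; 8 (Pursuer) has 8→4; 9 (Pursuer) has 9→4.
A2: add {5} — 5 (Pursuer) has 5→9.
A3 = A2; e.g. 3 (Pursuer) has no edge into A2. Fixed point.
5 enters the attractor at level 2, so Pursuer can force the target in 2 moves from there.

2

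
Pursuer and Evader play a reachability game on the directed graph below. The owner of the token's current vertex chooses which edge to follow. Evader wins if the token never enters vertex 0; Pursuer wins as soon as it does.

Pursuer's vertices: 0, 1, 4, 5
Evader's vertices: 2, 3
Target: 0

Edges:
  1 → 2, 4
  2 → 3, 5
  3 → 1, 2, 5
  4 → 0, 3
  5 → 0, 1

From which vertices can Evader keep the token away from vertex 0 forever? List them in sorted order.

2, 3

A0 = {0}
A1: add {4, 5} — 4 (Pursuer) has 4→0; 5 (Pursuer) has 5→0.
A2: add {1} — 1 (Pursuer) has 1→4.
A3 = A2; e.g. 2 (Evader) can still go to 3. Fixed point.
Pursuer's attractor = {0, 1, 4, 5}; Evader avoids the target exactly from the complement.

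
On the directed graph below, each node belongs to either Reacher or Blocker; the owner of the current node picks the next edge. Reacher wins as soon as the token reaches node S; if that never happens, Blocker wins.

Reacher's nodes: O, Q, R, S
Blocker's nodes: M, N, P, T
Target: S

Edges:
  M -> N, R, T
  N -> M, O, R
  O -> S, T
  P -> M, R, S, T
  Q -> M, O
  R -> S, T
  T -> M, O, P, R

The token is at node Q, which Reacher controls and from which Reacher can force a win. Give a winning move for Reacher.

O

A0 = {S}
A1: add {O, R} — O (Reacher) has O→S; R (Reacher) has R→S.
A2: add {Q} — Q (Reacher) has Q→O.
A3 = A2; e.g. M (Blocker) can still go to N. Fixed point.
From Q, successor O is in the attractor (rank 1); the other successor M is not.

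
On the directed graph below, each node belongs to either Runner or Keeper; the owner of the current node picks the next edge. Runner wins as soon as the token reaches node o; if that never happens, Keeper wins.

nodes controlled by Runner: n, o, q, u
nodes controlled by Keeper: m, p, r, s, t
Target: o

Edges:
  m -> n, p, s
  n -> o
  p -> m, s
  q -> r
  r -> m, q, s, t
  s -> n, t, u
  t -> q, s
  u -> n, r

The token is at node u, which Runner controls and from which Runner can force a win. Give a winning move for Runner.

A0 = {o}
A1: add {n} — n (Runner) has n→o.
A2: add {u} — u (Runner) has u→n.
A3 = A2; e.g. m (Keeper) can still go to p. Fixed point.
From u, successor n is in the attractor (rank 1); the other successor r is not.

n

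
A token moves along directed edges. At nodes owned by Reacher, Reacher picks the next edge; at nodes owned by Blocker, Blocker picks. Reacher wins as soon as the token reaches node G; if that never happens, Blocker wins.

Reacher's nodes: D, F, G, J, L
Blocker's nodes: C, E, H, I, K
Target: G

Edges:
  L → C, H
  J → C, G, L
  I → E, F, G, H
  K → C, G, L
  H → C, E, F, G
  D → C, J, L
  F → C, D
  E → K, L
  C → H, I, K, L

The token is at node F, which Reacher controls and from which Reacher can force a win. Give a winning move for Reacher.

A0 = {G}
A1: add {J} — J (Reacher) has J→G.
A2: add {D} — D (Reacher) has D→J.
A3: add {F} — F (Reacher) has F→D.
A4 = A3; e.g. C (Blocker) can still go to H. Fixed point.
From F, successor D is in the attractor (rank 2); the other successor C is not.

D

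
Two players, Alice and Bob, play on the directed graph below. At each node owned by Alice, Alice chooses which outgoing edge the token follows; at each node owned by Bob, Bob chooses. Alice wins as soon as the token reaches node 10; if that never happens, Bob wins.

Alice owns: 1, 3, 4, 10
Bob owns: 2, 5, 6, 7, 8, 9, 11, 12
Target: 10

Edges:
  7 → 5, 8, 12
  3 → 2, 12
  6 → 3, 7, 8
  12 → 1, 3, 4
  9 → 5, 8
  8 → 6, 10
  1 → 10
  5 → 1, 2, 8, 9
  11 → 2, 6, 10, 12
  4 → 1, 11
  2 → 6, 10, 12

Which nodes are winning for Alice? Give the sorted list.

A0 = {10}
A1: add {1} — 1 (Alice) has 1→10.
A2: add {4} — 4 (Alice) has 4→1.
A3 = A2; e.g. 2 (Bob) can still go to 6. Fixed point.
Alice's winning region = {1, 4, 10}.

1, 4, 10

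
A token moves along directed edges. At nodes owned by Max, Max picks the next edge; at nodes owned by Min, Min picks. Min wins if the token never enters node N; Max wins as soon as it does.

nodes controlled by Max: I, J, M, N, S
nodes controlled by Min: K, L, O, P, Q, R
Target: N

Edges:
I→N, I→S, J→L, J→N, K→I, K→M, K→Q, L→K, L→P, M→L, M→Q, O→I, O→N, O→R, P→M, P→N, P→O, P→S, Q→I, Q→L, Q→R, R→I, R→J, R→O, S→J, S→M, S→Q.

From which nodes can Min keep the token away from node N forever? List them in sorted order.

K, L, M, O, P, Q, R

A0 = {N}
A1: add {I, J} — I (Max) has I→N; J (Max) has J→N.
A2: add {S} — S (Max) has S→J.
A3 = A2; e.g. K (Min) can still go to M. Fixed point.
Max's attractor = {I, J, N, S}; Min avoids the target exactly from the complement.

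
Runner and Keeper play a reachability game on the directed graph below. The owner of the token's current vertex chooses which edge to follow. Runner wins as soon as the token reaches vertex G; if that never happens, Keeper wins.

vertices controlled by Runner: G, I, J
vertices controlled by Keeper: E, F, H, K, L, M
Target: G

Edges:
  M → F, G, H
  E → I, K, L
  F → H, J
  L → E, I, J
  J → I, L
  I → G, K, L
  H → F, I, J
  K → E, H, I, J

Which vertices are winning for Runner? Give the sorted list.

G, I, J

A0 = {G}
A1: add {I} — I (Runner) has I→G.
A2: add {J} — J (Runner) has J→I.
A3 = A2; e.g. E (Keeper) can still go to K. Fixed point.
Runner's winning region = {G, I, J}.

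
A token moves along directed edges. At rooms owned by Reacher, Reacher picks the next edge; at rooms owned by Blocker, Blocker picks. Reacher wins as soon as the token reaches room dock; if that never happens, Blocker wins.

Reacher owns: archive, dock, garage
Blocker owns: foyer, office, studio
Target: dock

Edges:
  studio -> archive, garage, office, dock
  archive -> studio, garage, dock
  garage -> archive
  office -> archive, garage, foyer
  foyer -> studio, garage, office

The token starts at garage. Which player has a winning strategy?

Reacher

A0 = {dock}
A1: add {archive} — archive (Reacher) has archive→dock.
A2: add {garage} — garage (Reacher) has garage→archive.
A3 = A2; e.g. studio (Blocker) can still go to office. Fixed point.
garage ∈ A2, so Reacher can force the target.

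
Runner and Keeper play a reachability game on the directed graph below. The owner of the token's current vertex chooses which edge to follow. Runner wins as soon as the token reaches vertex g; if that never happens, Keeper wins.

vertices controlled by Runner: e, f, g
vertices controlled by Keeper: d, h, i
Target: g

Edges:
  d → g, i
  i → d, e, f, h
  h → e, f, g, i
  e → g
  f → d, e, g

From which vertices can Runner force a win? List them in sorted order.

A0 = {g}
A1: add {e, f} — e (Runner) has e→g; f (Runner) has f→g.
A2 = A1; e.g. d (Keeper) can still go to i. Fixed point.
Runner's winning region = {e, f, g}.

e, f, g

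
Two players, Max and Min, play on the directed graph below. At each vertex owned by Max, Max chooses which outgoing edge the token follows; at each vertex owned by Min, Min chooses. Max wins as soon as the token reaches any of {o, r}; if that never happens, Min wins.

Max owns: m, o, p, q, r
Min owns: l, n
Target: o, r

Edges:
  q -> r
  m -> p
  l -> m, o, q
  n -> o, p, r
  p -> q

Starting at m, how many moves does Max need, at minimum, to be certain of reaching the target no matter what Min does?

3

A0 = {o, r}
A1: add {q} — q (Max) has q→r.
A2: add {p} — p (Max) has p→q.
A3: add {m, n} — m (Max) has m→p; n (Min): all of {o, p, r} already in.
m enters the attractor at level 3, so Max can force the target in 3 moves from there.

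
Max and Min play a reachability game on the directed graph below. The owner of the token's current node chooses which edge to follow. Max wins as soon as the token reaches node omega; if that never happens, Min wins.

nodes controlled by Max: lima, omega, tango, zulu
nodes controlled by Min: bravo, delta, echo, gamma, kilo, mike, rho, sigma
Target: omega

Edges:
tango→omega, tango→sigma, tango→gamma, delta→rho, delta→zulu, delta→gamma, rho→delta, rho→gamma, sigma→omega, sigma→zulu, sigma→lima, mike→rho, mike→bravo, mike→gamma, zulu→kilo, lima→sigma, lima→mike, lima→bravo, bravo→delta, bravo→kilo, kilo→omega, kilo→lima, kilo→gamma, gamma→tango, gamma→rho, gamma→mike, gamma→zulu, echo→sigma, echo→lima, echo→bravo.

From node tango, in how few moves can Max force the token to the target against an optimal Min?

A0 = {omega}
A1: add {tango} — tango (Max) has tango→omega.
A2 = A1; e.g. delta (Min) can still go to rho. Fixed point.
tango enters the attractor at level 1, so Max can force the target in 1 move from there.

1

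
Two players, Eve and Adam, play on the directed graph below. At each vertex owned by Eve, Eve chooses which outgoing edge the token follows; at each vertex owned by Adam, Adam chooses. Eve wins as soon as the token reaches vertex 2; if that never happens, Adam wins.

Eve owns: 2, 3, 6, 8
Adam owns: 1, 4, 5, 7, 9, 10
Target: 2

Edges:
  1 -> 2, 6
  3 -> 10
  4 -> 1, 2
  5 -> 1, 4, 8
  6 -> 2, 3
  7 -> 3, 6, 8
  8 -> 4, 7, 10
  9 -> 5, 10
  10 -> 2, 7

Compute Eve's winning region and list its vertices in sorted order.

1, 2, 4, 5, 6, 8

A0 = {2}
A1: add {6} — 6 (Eve) has 6→2.
A2: add {1} — 1 (Adam): all of {2, 6} already in.
A3: add {4} — 4 (Adam): all of {1, 2} already in.
A4: add {8} — 8 (Eve) has 8→4.
A5: add {5} — 5 (Adam): all of {1, 4, 8} already in.
A6 = A5; e.g. 3 (Eve) has no edge into A5. Fixed point.
Eve's winning region = {1, 2, 4, 5, 6, 8}.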